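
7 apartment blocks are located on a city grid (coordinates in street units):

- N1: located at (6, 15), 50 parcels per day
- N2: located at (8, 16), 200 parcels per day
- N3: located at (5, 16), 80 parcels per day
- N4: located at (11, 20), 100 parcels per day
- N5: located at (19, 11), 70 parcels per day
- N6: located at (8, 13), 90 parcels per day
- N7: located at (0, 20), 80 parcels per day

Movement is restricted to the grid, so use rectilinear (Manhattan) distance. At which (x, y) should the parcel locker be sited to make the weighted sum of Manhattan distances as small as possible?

(8, 16)

Manhattan distance separates: Σwᵢ(|x−xᵢ|+|y−yᵢ|) = Σwᵢ|x−xᵢ| + Σwᵢ|y−yᵢ|, so x and y are optimised independently as 1-D weighted medians.
Total weight W = 670; half = 335.
x-coordinate, sorted with cumulative weight:
  x=0 (N7, w=80) cum 80
  x=5 (N3, w=80) cum 160
  x=6 (N1, w=50) cum 210
  x=8 (N2, w=200) cum 410  ← median
  x=8 (N6, w=90) cum 500
  x=11 (N4, w=100) cum 600
  x=19 (N5, w=70) cum 670
⇒ x* = 8
y-coordinate, sorted with cumulative weight:
  y=11 (N5, w=70) cum 70
  y=13 (N6, w=90) cum 160
  y=15 (N1, w=50) cum 210
  y=16 (N2, w=200) cum 410  ← median
  y=16 (N3, w=80) cum 490
  y=20 (N4, w=100) cum 590
  y=20 (N7, w=80) cum 670
⇒ y* = 16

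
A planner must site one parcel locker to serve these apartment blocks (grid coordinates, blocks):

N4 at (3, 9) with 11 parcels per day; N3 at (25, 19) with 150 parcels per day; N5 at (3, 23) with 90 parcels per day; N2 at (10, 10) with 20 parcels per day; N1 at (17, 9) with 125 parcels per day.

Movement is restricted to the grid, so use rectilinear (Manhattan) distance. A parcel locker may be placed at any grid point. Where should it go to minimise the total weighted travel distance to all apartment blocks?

Manhattan distance separates: Σwᵢ(|x−xᵢ|+|y−yᵢ|) = Σwᵢ|x−xᵢ| + Σwᵢ|y−yᵢ|, so x and y are optimised independently as 1-D weighted medians.
Total weight W = 396; half = 198.
x-coordinate, sorted with cumulative weight:
  x=3 (N4, w=11) cum 11
  x=3 (N5, w=90) cum 101
  x=10 (N2, w=20) cum 121
  x=17 (N1, w=125) cum 246  ← median
  x=25 (N3, w=150) cum 396
⇒ x* = 17
y-coordinate, sorted with cumulative weight:
  y=9 (N4, w=11) cum 11
  y=9 (N1, w=125) cum 136
  y=10 (N2, w=20) cum 156
  y=19 (N3, w=150) cum 306  ← median
  y=23 (N5, w=90) cum 396
⇒ y* = 19

(17, 19)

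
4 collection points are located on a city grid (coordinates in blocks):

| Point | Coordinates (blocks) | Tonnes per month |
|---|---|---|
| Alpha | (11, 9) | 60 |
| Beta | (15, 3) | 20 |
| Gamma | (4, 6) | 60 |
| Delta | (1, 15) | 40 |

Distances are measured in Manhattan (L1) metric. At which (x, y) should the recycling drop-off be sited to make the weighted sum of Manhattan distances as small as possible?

Manhattan distance separates: Σwᵢ(|x−xᵢ|+|y−yᵢ|) = Σwᵢ|x−xᵢ| + Σwᵢ|y−yᵢ|, so x and y are optimised independently as 1-D weighted medians.
Total weight W = 180; half = 90.
x-coordinate, sorted with cumulative weight:
  x=1 (Delta, w=40) cum 40
  x=4 (Gamma, w=60) cum 100  ← median
  x=11 (Alpha, w=60) cum 160
  x=15 (Beta, w=20) cum 180
⇒ x* = 4
y-coordinate, sorted with cumulative weight:
  y=3 (Beta, w=20) cum 20
  y=6 (Gamma, w=60) cum 80
  y=9 (Alpha, w=60) cum 140  ← median
  y=15 (Delta, w=40) cum 180
⇒ y* = 9

(4, 9)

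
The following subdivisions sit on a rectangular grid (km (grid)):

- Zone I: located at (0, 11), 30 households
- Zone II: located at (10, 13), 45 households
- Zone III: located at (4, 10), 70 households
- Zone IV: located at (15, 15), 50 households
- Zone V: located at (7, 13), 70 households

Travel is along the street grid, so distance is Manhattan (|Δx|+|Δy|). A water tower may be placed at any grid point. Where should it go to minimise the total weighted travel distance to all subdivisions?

Manhattan distance separates: Σwᵢ(|x−xᵢ|+|y−yᵢ|) = Σwᵢ|x−xᵢ| + Σwᵢ|y−yᵢ|, so x and y are optimised independently as 1-D weighted medians.
Total weight W = 265; half = 132.5.
x-coordinate, sorted with cumulative weight:
  x=0 (Zone I, w=30) cum 30
  x=4 (Zone III, w=70) cum 100
  x=7 (Zone V, w=70) cum 170  ← median
  x=10 (Zone II, w=45) cum 215
  x=15 (Zone IV, w=50) cum 265
⇒ x* = 7
y-coordinate, sorted with cumulative weight:
  y=10 (Zone III, w=70) cum 70
  y=11 (Zone I, w=30) cum 100
  y=13 (Zone II, w=45) cum 145  ← median
  y=13 (Zone V, w=70) cum 215
  y=15 (Zone IV, w=50) cum 265
⇒ y* = 13

(7, 13)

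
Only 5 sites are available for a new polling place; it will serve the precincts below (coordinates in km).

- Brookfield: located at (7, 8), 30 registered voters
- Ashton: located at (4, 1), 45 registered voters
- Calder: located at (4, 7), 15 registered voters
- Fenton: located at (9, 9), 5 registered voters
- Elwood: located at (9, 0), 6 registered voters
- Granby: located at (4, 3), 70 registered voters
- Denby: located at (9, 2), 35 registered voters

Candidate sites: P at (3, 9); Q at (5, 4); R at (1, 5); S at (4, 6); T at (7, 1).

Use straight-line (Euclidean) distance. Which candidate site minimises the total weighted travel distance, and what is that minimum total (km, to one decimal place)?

Q, total 645.4 km

Total weighted distance at each candidate:
  P (3, 9): total = 1363.4
  Q (5, 4): total = 645.4
  R (1, 5): total = 1133.1
  S (4, 6): total = 858.3
  T (7, 1): total = 830.9
Minimum is at Q with total 645.4 km.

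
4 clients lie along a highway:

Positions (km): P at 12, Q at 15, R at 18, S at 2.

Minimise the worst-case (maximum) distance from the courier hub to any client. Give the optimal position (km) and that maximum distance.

location 10, max distance 8

The 1-center on a line is the midpoint of the two extreme points: leftmost at 2, rightmost at 18.
Optimal location = (2 + 18)/2 = 10; maximum distance = (18 − 2)/2 = 8.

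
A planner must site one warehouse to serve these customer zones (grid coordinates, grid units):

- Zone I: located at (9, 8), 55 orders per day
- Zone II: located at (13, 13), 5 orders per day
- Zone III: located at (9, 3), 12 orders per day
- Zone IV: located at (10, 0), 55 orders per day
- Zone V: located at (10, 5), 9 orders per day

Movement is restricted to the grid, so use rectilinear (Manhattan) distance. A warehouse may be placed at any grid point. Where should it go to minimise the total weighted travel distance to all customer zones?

Manhattan distance separates: Σwᵢ(|x−xᵢ|+|y−yᵢ|) = Σwᵢ|x−xᵢ| + Σwᵢ|y−yᵢ|, so x and y are optimised independently as 1-D weighted medians.
Total weight W = 136; half = 68.
x-coordinate, sorted with cumulative weight:
  x=9 (Zone I, w=55) cum 55
  x=9 (Zone III, w=12) cum 67
  x=10 (Zone IV, w=55) cum 122  ← median
  x=10 (Zone V, w=9) cum 131
  x=13 (Zone II, w=5) cum 136
⇒ x* = 10
y-coordinate, sorted with cumulative weight:
  y=0 (Zone IV, w=55) cum 55
  y=3 (Zone III, w=12) cum 67
  y=5 (Zone V, w=9) cum 76  ← median
  y=8 (Zone I, w=55) cum 131
  y=13 (Zone II, w=5) cum 136
⇒ y* = 5

(10, 5)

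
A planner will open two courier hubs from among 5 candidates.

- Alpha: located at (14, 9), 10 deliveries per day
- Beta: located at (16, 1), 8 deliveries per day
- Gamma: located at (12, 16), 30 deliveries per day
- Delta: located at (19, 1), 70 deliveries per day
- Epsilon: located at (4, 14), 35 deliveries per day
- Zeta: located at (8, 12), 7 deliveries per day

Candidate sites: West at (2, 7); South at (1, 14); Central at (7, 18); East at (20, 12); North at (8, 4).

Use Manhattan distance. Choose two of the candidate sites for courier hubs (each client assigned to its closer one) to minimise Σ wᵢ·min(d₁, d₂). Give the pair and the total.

Evaluate every pair (each demand assigned to the nearer of the two):
  {Central, East}: total = 1554
  {South, East}: total = 1578
  {Central, North}: total = 1682
  {South, North}: total = 1729
  {West, East}: total = 1802
  {East, North}: total = 1924
  {West, North}: total = 2029
  {West, Central}: total = 2414
  {West, South}: total = 2468
  {South, Central}: total = 2762
Best pair: {Central, East} with total 1554.

{Central, East}, total 1554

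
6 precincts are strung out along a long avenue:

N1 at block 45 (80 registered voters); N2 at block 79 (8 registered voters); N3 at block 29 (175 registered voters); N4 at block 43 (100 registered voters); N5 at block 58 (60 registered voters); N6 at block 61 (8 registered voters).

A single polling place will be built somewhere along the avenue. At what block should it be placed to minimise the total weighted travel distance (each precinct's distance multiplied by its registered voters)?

For a sum of weighted absolute distances on a line, the optimum is the weighted median (not the mean). Total weight W = 431; half-weight = 215.5.
Sort by position and accumulate weight:
  block 29 (N3, w=175) → cum 175
  block 43 (N4, w=100) → cum 275  ≥ 215.5 → median here
  block 45 (N1, w=80) → cum 355
  block 58 (N5, w=60) → cum 415
  block 61 (N6, w=8) → cum 423
  block 79 (N2, w=8) → cum 431
Optimal location: block 43.

x = 43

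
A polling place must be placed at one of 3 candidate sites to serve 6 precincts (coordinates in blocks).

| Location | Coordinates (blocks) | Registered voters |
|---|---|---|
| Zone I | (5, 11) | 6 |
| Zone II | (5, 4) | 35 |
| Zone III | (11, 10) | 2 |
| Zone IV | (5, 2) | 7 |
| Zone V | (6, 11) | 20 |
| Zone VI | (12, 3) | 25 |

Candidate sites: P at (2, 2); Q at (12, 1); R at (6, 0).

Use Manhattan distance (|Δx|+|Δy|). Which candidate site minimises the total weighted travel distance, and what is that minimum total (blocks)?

R, total 743 blocks

Total weighted distance at each candidate:
  P (2, 2): total = 837
  Q (12, 1): total = 898
  R (6, 0): total = 743
Minimum is at R with total 743 blocks.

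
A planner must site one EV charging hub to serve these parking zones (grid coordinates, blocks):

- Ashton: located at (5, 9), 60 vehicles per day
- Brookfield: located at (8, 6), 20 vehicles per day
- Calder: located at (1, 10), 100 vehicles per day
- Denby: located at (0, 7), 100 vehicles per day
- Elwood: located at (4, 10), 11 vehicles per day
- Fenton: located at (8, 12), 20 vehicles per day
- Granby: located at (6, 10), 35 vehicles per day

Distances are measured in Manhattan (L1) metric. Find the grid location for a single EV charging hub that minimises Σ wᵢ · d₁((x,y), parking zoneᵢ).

Manhattan distance separates: Σwᵢ(|x−xᵢ|+|y−yᵢ|) = Σwᵢ|x−xᵢ| + Σwᵢ|y−yᵢ|, so x and y are optimised independently as 1-D weighted medians.
Total weight W = 346; half = 173.
x-coordinate, sorted with cumulative weight:
  x=0 (Denby, w=100) cum 100
  x=1 (Calder, w=100) cum 200  ← median
  x=4 (Elwood, w=11) cum 211
  x=5 (Ashton, w=60) cum 271
  x=6 (Granby, w=35) cum 306
  x=8 (Brookfield, w=20) cum 326
  x=8 (Fenton, w=20) cum 346
⇒ x* = 1
y-coordinate, sorted with cumulative weight:
  y=6 (Brookfield, w=20) cum 20
  y=7 (Denby, w=100) cum 120
  y=9 (Ashton, w=60) cum 180  ← median
  y=10 (Calder, w=100) cum 280
  y=10 (Elwood, w=11) cum 291
  y=10 (Granby, w=35) cum 326
  y=12 (Fenton, w=20) cum 346
⇒ y* = 9

(1, 9)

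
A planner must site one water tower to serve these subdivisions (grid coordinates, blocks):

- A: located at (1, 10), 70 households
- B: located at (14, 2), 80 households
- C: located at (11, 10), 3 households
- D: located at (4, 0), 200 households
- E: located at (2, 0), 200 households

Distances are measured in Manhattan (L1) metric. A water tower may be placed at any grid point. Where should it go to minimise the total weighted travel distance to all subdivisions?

Manhattan distance separates: Σwᵢ(|x−xᵢ|+|y−yᵢ|) = Σwᵢ|x−xᵢ| + Σwᵢ|y−yᵢ|, so x and y are optimised independently as 1-D weighted medians.
Total weight W = 553; half = 276.5.
x-coordinate, sorted with cumulative weight:
  x=1 (A, w=70) cum 70
  x=2 (E, w=200) cum 270
  x=4 (D, w=200) cum 470  ← median
  x=11 (C, w=3) cum 473
  x=14 (B, w=80) cum 553
⇒ x* = 4
y-coordinate, sorted with cumulative weight:
  y=0 (D, w=200) cum 200
  y=0 (E, w=200) cum 400  ← median
  y=2 (B, w=80) cum 480
  y=10 (A, w=70) cum 550
  y=10 (C, w=3) cum 553
⇒ y* = 0

(4, 0)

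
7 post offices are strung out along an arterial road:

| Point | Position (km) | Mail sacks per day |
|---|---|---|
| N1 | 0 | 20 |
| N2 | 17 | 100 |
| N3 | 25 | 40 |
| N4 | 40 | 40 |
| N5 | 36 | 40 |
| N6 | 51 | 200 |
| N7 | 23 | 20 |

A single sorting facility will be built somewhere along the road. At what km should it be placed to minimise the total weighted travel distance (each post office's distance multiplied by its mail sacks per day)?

For a sum of weighted absolute distances on a line, the optimum is the weighted median (not the mean). Total weight W = 460; half-weight = 230.
Sort by position and accumulate weight:
  km 0 (N1, w=20) → cum 20
  km 17 (N2, w=100) → cum 120
  km 23 (N7, w=20) → cum 140
  km 25 (N3, w=40) → cum 180
  km 36 (N5, w=40) → cum 220
  km 40 (N4, w=40) → cum 260  ≥ 230 → median here
  km 51 (N6, w=200) → cum 460
Optimal location: km 40.

x = 40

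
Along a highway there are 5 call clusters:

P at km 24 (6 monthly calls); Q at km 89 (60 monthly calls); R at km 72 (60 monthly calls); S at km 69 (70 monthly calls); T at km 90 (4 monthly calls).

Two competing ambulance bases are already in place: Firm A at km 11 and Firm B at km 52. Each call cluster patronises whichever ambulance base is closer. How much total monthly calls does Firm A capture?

The indifferent point is the midpoint (11+52)/2 = 31.5; call clusters left of it (closer to Firm A at 11) go to Firm A, those right go to Firm B.
  P at 24 (w=6) → Firm A
  S at 69 (w=70) → Firm B
  R at 72 (w=60) → Firm B
  Q at 89 (w=60) → Firm B
  T at 90 (w=4) → Firm B
Firm A captures 6; Firm B captures 194.

6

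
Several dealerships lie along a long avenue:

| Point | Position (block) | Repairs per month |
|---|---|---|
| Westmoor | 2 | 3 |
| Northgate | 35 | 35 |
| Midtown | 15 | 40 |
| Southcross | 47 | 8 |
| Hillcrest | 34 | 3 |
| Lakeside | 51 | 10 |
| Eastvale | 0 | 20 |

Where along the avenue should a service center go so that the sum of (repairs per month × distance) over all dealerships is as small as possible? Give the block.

For a sum of weighted absolute distances on a line, the optimum is the weighted median (not the mean). Total weight W = 119; half-weight = 59.5.
Sort by position and accumulate weight:
  block 0 (Eastvale, w=20) → cum 20
  block 2 (Westmoor, w=3) → cum 23
  block 15 (Midtown, w=40) → cum 63  ≥ 59.5 → median here
  block 34 (Hillcrest, w=3) → cum 66
  block 35 (Northgate, w=35) → cum 101
  block 47 (Southcross, w=8) → cum 109
  block 51 (Lakeside, w=10) → cum 119
Optimal location: block 15.

x = 15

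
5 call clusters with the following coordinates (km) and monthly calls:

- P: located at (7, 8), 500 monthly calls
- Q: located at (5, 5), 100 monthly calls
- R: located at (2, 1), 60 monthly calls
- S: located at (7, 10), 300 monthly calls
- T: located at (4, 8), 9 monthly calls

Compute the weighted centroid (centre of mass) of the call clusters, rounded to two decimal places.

The minimiser of Σwᵢ‖p−pᵢ‖² is the weighted centroid p* = (Σwᵢpᵢ)/(Σwᵢ).
Σwᵢ = 969.
Σwᵢxᵢ = 500·7 + 100·5 + 60·2 + 300·7 + 9·4 = 6256.
Σwᵢyᵢ = 500·8 + 100·5 + 60·1 + 300·10 + 9·8 = 7632.
x* = 6256/969 = 6.46, y* = 7632/969 = 7.88.

(6.46, 7.88)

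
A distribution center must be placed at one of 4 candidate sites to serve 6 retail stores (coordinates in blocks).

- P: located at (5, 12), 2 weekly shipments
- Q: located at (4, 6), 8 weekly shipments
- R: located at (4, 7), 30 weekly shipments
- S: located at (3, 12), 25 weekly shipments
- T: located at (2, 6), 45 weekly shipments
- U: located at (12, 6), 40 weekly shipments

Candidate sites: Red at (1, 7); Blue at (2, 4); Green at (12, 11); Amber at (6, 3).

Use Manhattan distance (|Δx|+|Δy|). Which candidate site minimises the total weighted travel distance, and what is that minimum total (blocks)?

Red, total 885 blocks

Total weighted distance at each candidate:
  Red (1, 7): total = 885
  Blue (2, 4): total = 999
  Green (12, 11): total = 1605
  Amber (6, 3): total = 1215
Minimum is at Red with total 885 blocks.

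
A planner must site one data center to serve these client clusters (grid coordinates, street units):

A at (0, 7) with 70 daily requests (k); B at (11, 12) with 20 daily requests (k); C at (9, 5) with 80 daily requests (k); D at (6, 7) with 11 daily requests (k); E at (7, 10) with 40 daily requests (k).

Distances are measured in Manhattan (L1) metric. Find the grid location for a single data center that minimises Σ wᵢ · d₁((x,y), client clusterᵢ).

(7, 7)

Manhattan distance separates: Σwᵢ(|x−xᵢ|+|y−yᵢ|) = Σwᵢ|x−xᵢ| + Σwᵢ|y−yᵢ|, so x and y are optimised independently as 1-D weighted medians.
Total weight W = 221; half = 110.5.
x-coordinate, sorted with cumulative weight:
  x=0 (A, w=70) cum 70
  x=6 (D, w=11) cum 81
  x=7 (E, w=40) cum 121  ← median
  x=9 (C, w=80) cum 201
  x=11 (B, w=20) cum 221
⇒ x* = 7
y-coordinate, sorted with cumulative weight:
  y=5 (C, w=80) cum 80
  y=7 (A, w=70) cum 150  ← median
  y=7 (D, w=11) cum 161
  y=10 (E, w=40) cum 201
  y=12 (B, w=20) cum 221
⇒ y* = 7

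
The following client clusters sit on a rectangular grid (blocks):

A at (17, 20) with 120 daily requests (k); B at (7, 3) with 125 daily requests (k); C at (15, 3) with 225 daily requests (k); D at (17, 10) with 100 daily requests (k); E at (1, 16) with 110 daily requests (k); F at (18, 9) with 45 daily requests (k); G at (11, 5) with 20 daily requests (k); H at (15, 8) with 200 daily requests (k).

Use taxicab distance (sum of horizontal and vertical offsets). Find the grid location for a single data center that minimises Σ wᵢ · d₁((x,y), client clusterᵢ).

(15, 8)

Manhattan distance separates: Σwᵢ(|x−xᵢ|+|y−yᵢ|) = Σwᵢ|x−xᵢ| + Σwᵢ|y−yᵢ|, so x and y are optimised independently as 1-D weighted medians.
Total weight W = 945; half = 472.5.
x-coordinate, sorted with cumulative weight:
  x=1 (E, w=110) cum 110
  x=7 (B, w=125) cum 235
  x=11 (G, w=20) cum 255
  x=15 (C, w=225) cum 480  ← median
  x=15 (H, w=200) cum 680
  x=17 (A, w=120) cum 800
  x=17 (D, w=100) cum 900
  x=18 (F, w=45) cum 945
⇒ x* = 15
y-coordinate, sorted with cumulative weight:
  y=3 (B, w=125) cum 125
  y=3 (C, w=225) cum 350
  y=5 (G, w=20) cum 370
  y=8 (H, w=200) cum 570  ← median
  y=9 (F, w=45) cum 615
  y=10 (D, w=100) cum 715
  y=16 (E, w=110) cum 825
  y=20 (A, w=120) cum 945
⇒ y* = 8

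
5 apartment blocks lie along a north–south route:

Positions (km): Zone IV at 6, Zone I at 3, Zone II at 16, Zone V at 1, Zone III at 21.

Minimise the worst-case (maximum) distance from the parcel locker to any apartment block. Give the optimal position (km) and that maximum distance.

The 1-center on a line is the midpoint of the two extreme points: leftmost at 1, rightmost at 21.
Optimal location = (1 + 21)/2 = 11; maximum distance = (21 − 1)/2 = 10.

location 11, max distance 10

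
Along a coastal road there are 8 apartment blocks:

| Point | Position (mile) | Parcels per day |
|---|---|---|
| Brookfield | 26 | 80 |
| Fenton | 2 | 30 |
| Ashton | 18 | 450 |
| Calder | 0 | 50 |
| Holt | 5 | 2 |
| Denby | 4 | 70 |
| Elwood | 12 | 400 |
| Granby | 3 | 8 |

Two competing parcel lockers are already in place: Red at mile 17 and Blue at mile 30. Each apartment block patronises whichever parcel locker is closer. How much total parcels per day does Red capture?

1010

The indifferent point is the midpoint (17+30)/2 = 23.5; apartment blocks left of it (closer to Red at 17) go to Red, those right go to Blue.
  Calder at 0 (w=50) → Red
  Fenton at 2 (w=30) → Red
  Granby at 3 (w=8) → Red
  Denby at 4 (w=70) → Red
  Holt at 5 (w=2) → Red
  Elwood at 12 (w=400) → Red
  Ashton at 18 (w=450) → Red
  Brookfield at 26 (w=80) → Blue
Red captures 1010; Blue captures 80.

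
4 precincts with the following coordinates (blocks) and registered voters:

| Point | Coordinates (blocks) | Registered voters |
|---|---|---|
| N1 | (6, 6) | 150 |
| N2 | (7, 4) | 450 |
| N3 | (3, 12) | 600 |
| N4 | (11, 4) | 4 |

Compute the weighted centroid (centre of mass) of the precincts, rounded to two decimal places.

(4.90, 8.24)

The minimiser of Σwᵢ‖p−pᵢ‖² is the weighted centroid p* = (Σwᵢpᵢ)/(Σwᵢ).
Σwᵢ = 1204.
Σwᵢxᵢ = 150·6 + 450·7 + 600·3 + 4·11 = 5894.
Σwᵢyᵢ = 150·6 + 450·4 + 600·12 + 4·4 = 9916.
x* = 5894/1204 = 4.90, y* = 9916/1204 = 8.24.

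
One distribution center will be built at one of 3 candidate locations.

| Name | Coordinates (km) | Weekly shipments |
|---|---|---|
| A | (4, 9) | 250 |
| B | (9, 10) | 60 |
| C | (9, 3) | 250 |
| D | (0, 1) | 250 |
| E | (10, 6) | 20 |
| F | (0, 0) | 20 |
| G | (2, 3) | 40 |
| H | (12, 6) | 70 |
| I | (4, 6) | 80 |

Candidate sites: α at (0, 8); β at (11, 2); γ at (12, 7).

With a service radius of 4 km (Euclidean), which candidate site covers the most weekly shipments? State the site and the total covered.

β, covering 250

Coverage radius r = 4 km; a point is covered iff (Δx)²+(Δy)² ≤ 4² = 16.
  α (0, 8): covers {none} → 0
  β (11, 2): covers {C} → 250
  γ (12, 7): covers {E, H} → 90
Maximum coverage at β: 250 weekly shipments.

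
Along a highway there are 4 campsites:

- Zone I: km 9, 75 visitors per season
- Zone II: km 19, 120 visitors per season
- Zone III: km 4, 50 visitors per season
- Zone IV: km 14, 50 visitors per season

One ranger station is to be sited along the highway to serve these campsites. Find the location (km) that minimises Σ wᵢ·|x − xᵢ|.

x = 14

For a sum of weighted absolute distances on a line, the optimum is the weighted median (not the mean). Total weight W = 295; half-weight = 147.5.
Sort by position and accumulate weight:
  km 4 (Zone III, w=50) → cum 50
  km 9 (Zone I, w=75) → cum 125
  km 14 (Zone IV, w=50) → cum 175  ≥ 147.5 → median here
  km 19 (Zone II, w=120) → cum 295
Optimal location: km 14.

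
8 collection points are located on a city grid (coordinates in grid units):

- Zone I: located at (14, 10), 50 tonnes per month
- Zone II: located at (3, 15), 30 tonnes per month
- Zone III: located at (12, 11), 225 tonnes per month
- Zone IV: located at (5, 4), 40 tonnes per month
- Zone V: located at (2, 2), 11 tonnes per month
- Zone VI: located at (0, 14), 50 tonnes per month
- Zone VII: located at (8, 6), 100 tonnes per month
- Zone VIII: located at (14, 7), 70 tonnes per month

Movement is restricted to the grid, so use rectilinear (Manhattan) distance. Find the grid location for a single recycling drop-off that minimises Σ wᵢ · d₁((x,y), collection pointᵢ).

(12, 11)

Manhattan distance separates: Σwᵢ(|x−xᵢ|+|y−yᵢ|) = Σwᵢ|x−xᵢ| + Σwᵢ|y−yᵢ|, so x and y are optimised independently as 1-D weighted medians.
Total weight W = 576; half = 288.
x-coordinate, sorted with cumulative weight:
  x=0 (Zone VI, w=50) cum 50
  x=2 (Zone V, w=11) cum 61
  x=3 (Zone II, w=30) cum 91
  x=5 (Zone IV, w=40) cum 131
  x=8 (Zone VII, w=100) cum 231
  x=12 (Zone III, w=225) cum 456  ← median
  x=14 (Zone I, w=50) cum 506
  x=14 (Zone VIII, w=70) cum 576
⇒ x* = 12
y-coordinate, sorted with cumulative weight:
  y=2 (Zone V, w=11) cum 11
  y=4 (Zone IV, w=40) cum 51
  y=6 (Zone VII, w=100) cum 151
  y=7 (Zone VIII, w=70) cum 221
  y=10 (Zone I, w=50) cum 271
  y=11 (Zone III, w=225) cum 496  ← median
  y=14 (Zone VI, w=50) cum 546
  y=15 (Zone II, w=30) cum 576
⇒ y* = 11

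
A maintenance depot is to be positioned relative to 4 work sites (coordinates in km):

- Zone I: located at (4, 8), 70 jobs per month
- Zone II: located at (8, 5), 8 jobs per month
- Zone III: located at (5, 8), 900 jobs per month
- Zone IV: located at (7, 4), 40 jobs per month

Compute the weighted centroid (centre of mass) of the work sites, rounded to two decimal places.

The minimiser of Σwᵢ‖p−pᵢ‖² is the weighted centroid p* = (Σwᵢpᵢ)/(Σwᵢ).
Σwᵢ = 1018.
Σwᵢxᵢ = 70·4 + 8·8 + 900·5 + 40·7 = 5124.
Σwᵢyᵢ = 70·8 + 8·5 + 900·8 + 40·4 = 7960.
x* = 5124/1018 = 5.03, y* = 7960/1018 = 7.82.

(5.03, 7.82)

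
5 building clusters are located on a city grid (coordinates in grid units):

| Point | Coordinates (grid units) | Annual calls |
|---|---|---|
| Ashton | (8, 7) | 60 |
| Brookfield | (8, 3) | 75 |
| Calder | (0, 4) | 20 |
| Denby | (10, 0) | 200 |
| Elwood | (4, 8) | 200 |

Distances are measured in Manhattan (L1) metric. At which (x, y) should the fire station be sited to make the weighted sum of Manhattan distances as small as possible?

Manhattan distance separates: Σwᵢ(|x−xᵢ|+|y−yᵢ|) = Σwᵢ|x−xᵢ| + Σwᵢ|y−yᵢ|, so x and y are optimised independently as 1-D weighted medians.
Total weight W = 555; half = 277.5.
x-coordinate, sorted with cumulative weight:
  x=0 (Calder, w=20) cum 20
  x=4 (Elwood, w=200) cum 220
  x=8 (Ashton, w=60) cum 280  ← median
  x=8 (Brookfield, w=75) cum 355
  x=10 (Denby, w=200) cum 555
⇒ x* = 8
y-coordinate, sorted with cumulative weight:
  y=0 (Denby, w=200) cum 200
  y=3 (Brookfield, w=75) cum 275
  y=4 (Calder, w=20) cum 295  ← median
  y=7 (Ashton, w=60) cum 355
  y=8 (Elwood, w=200) cum 555
⇒ y* = 4

(8, 4)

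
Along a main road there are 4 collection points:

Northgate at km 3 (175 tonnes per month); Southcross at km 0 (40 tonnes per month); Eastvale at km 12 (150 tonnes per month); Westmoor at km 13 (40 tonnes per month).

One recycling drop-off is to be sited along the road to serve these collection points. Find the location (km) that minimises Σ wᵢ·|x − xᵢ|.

x = 3

For a sum of weighted absolute distances on a line, the optimum is the weighted median (not the mean). Total weight W = 405; half-weight = 202.5.
Sort by position and accumulate weight:
  km 0 (Southcross, w=40) → cum 40
  km 3 (Northgate, w=175) → cum 215  ≥ 202.5 → median here
  km 12 (Eastvale, w=150) → cum 365
  km 13 (Westmoor, w=40) → cum 405
Optimal location: km 3.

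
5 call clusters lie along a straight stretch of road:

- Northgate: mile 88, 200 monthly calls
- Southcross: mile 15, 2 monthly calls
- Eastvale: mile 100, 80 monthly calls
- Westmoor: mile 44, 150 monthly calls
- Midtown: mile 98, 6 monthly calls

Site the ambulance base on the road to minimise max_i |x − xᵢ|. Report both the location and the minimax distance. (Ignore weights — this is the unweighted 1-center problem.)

location 57.5, max distance 42.5

The 1-center on a line is the midpoint of the two extreme points: leftmost at 15, rightmost at 100.
Optimal location = (15 + 100)/2 = 57.5; maximum distance = (100 − 15)/2 = 42.5.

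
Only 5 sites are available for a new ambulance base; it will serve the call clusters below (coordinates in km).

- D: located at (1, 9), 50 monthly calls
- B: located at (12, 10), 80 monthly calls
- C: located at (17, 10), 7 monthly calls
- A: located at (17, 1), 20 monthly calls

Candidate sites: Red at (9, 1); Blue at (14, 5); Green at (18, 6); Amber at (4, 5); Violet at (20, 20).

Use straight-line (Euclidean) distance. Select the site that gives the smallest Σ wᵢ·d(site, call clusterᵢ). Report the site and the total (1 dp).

Blue, total 1251.7 km

Total weighted distance at each candidate:
  Red (9, 1): total = 1568.9
  Blue (14, 5): total = 1251.7
  Green (18, 6): total = 1570.9
  Amber (4, 5): total = 1374.2
  Violet (20, 20): total = 2580.0
Minimum is at Blue with total 1251.7 km.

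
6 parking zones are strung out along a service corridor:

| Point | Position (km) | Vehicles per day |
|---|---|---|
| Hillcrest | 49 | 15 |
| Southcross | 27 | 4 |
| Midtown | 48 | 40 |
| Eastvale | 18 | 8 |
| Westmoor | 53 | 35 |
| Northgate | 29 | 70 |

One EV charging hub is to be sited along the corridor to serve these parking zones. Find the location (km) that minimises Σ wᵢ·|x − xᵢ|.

x = 48

For a sum of weighted absolute distances on a line, the optimum is the weighted median (not the mean). Total weight W = 172; half-weight = 86.
Sort by position and accumulate weight:
  km 18 (Eastvale, w=8) → cum 8
  km 27 (Southcross, w=4) → cum 12
  km 29 (Northgate, w=70) → cum 82
  km 48 (Midtown, w=40) → cum 122  ≥ 86 → median here
  km 49 (Hillcrest, w=15) → cum 137
  km 53 (Westmoor, w=35) → cum 172
Optimal location: km 48.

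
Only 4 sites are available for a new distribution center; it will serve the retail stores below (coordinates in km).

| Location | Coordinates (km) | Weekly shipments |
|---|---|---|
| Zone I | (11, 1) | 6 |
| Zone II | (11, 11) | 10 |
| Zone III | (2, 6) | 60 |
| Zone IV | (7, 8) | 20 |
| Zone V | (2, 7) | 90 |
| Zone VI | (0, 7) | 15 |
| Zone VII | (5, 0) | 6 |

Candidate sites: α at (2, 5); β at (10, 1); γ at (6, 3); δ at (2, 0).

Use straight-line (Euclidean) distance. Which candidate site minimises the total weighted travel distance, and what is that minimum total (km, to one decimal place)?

α, total 601.3 km

Total weighted distance at each candidate:
  α (2, 5): total = 601.3
  β (10, 1): total = 1930.4
  γ (6, 3): total = 1164.9
  δ (2, 0): total = 1502.3
Minimum is at α with total 601.3 km.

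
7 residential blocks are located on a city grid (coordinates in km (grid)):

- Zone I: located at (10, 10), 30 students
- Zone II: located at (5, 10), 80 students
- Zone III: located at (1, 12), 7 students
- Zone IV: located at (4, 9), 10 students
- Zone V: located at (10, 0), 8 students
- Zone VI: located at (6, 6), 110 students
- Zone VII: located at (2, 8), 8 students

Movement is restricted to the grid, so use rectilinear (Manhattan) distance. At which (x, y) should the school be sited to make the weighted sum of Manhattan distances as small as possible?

(6, 9)

Manhattan distance separates: Σwᵢ(|x−xᵢ|+|y−yᵢ|) = Σwᵢ|x−xᵢ| + Σwᵢ|y−yᵢ|, so x and y are optimised independently as 1-D weighted medians.
Total weight W = 253; half = 126.5.
x-coordinate, sorted with cumulative weight:
  x=1 (Zone III, w=7) cum 7
  x=2 (Zone VII, w=8) cum 15
  x=4 (Zone IV, w=10) cum 25
  x=5 (Zone II, w=80) cum 105
  x=6 (Zone VI, w=110) cum 215  ← median
  x=10 (Zone I, w=30) cum 245
  x=10 (Zone V, w=8) cum 253
⇒ x* = 6
y-coordinate, sorted with cumulative weight:
  y=0 (Zone V, w=8) cum 8
  y=6 (Zone VI, w=110) cum 118
  y=8 (Zone VII, w=8) cum 126
  y=9 (Zone IV, w=10) cum 136  ← median
  y=10 (Zone I, w=30) cum 166
  y=10 (Zone II, w=80) cum 246
  y=12 (Zone III, w=7) cum 253
⇒ y* = 9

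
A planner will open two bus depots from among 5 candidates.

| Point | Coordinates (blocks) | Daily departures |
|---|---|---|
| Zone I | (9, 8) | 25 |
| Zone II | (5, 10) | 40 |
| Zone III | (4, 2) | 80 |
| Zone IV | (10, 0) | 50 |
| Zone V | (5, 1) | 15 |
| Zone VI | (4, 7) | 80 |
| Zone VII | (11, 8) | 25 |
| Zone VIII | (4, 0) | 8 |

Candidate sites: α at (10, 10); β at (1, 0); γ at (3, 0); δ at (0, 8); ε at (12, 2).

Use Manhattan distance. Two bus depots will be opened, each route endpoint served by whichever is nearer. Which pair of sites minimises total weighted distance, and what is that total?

Evaluate every pair (each demand assigned to the nearer of the two):
  {α, γ}: total = 1633
  {γ, δ}: total = 1823
  {γ, ε}: total = 2013
  {α, β}: total = 2019
  {α, ε}: total = 2110
  {δ, ε}: total = 2120
  {β, δ}: total = 2129
  {α, δ}: total = 2326
  {β, ε}: total = 2459
  {β, γ}: total = 2513
Best pair: {α, γ} with total 1633.

{α, γ}, total 1633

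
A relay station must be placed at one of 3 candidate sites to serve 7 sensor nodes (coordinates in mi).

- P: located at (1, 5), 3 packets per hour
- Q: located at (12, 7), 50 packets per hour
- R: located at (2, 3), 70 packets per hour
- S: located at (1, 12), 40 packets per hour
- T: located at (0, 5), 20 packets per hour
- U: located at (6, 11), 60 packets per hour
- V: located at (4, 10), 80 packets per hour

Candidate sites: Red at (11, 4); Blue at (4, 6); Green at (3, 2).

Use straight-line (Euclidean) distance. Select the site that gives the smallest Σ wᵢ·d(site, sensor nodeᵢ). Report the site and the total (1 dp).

Total weighted distance at each candidate:
  Red (11, 4): total = 2809.0
  Blue (4, 6): total = 1658.9
  Green (3, 2): total = 2331.6
Minimum is at Blue with total 1658.9 mi.

Blue, total 1658.9 mi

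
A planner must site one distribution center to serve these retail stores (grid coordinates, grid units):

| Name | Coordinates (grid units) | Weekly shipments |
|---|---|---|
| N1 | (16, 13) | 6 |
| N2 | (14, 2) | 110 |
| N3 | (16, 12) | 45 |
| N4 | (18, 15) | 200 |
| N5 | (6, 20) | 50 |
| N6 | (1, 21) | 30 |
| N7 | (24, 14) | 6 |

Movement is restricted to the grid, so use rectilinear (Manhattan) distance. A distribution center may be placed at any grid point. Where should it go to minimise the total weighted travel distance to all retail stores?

Manhattan distance separates: Σwᵢ(|x−xᵢ|+|y−yᵢ|) = Σwᵢ|x−xᵢ| + Σwᵢ|y−yᵢ|, so x and y are optimised independently as 1-D weighted medians.
Total weight W = 447; half = 223.5.
x-coordinate, sorted with cumulative weight:
  x=1 (N6, w=30) cum 30
  x=6 (N5, w=50) cum 80
  x=14 (N2, w=110) cum 190
  x=16 (N1, w=6) cum 196
  x=16 (N3, w=45) cum 241  ← median
  x=18 (N4, w=200) cum 441
  x=24 (N7, w=6) cum 447
⇒ x* = 16
y-coordinate, sorted with cumulative weight:
  y=2 (N2, w=110) cum 110
  y=12 (N3, w=45) cum 155
  y=13 (N1, w=6) cum 161
  y=14 (N7, w=6) cum 167
  y=15 (N4, w=200) cum 367  ← median
  y=20 (N5, w=50) cum 417
  y=21 (N6, w=30) cum 447
⇒ y* = 15

(16, 15)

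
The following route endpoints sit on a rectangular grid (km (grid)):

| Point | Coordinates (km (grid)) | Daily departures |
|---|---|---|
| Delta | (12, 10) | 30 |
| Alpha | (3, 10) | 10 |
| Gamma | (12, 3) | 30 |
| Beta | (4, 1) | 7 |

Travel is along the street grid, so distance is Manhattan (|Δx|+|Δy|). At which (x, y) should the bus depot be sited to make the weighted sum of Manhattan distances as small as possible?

(12, 10)

Manhattan distance separates: Σwᵢ(|x−xᵢ|+|y−yᵢ|) = Σwᵢ|x−xᵢ| + Σwᵢ|y−yᵢ|, so x and y are optimised independently as 1-D weighted medians.
Total weight W = 77; half = 38.5.
x-coordinate, sorted with cumulative weight:
  x=3 (Alpha, w=10) cum 10
  x=4 (Beta, w=7) cum 17
  x=12 (Delta, w=30) cum 47  ← median
  x=12 (Gamma, w=30) cum 77
⇒ x* = 12
y-coordinate, sorted with cumulative weight:
  y=1 (Beta, w=7) cum 7
  y=3 (Gamma, w=30) cum 37
  y=10 (Delta, w=30) cum 67  ← median
  y=10 (Alpha, w=10) cum 77
⇒ y* = 10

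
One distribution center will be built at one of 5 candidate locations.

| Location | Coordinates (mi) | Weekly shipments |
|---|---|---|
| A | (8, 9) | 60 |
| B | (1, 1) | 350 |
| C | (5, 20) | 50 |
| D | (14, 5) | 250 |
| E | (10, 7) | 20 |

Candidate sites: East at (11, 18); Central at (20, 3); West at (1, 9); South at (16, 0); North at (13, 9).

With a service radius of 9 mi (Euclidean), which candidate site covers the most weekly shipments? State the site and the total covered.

West, covering 410

Coverage radius r = 9 mi; a point is covered iff (Δx)²+(Δy)² ≤ 9² = 81.
  East (11, 18): covers {C} → 50
  Central (20, 3): covers {D} → 250
  West (1, 9): covers {A, B} → 410
  South (16, 0): covers {D} → 250
  North (13, 9): covers {A, D, E} → 330
Maximum coverage at West: 410 weekly shipments.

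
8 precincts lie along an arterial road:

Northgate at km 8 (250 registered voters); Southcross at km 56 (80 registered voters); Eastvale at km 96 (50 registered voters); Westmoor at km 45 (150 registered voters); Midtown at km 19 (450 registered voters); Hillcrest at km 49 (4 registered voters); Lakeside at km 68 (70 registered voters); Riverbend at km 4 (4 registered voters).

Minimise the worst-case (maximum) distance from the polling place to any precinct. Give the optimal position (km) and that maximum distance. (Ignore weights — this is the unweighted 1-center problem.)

location 50, max distance 46

The 1-center on a line is the midpoint of the two extreme points: leftmost at 4, rightmost at 96.
Optimal location = (4 + 96)/2 = 50; maximum distance = (96 − 4)/2 = 46.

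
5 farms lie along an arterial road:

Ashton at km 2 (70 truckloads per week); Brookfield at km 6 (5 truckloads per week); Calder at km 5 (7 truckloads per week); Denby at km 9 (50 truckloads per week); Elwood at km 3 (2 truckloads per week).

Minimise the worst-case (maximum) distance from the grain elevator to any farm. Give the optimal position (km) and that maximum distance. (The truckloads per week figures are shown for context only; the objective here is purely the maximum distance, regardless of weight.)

location 5.5, max distance 3.5

The 1-center on a line is the midpoint of the two extreme points: leftmost at 2, rightmost at 9.
Optimal location = (2 + 9)/2 = 5.5; maximum distance = (9 − 2)/2 = 3.5.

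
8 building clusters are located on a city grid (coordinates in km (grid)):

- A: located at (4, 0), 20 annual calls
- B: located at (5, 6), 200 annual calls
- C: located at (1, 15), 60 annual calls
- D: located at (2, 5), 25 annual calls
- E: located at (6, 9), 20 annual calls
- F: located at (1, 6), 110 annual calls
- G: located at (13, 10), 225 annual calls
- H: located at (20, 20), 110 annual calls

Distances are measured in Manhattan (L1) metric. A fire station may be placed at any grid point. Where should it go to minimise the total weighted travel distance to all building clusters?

Manhattan distance separates: Σwᵢ(|x−xᵢ|+|y−yᵢ|) = Σwᵢ|x−xᵢ| + Σwᵢ|y−yᵢ|, so x and y are optimised independently as 1-D weighted medians.
Total weight W = 770; half = 385.
x-coordinate, sorted with cumulative weight:
  x=1 (C, w=60) cum 60
  x=1 (F, w=110) cum 170
  x=2 (D, w=25) cum 195
  x=4 (A, w=20) cum 215
  x=5 (B, w=200) cum 415  ← median
  x=6 (E, w=20) cum 435
  x=13 (G, w=225) cum 660
  x=20 (H, w=110) cum 770
⇒ x* = 5
y-coordinate, sorted with cumulative weight:
  y=0 (A, w=20) cum 20
  y=5 (D, w=25) cum 45
  y=6 (B, w=200) cum 245
  y=6 (F, w=110) cum 355
  y=9 (E, w=20) cum 375
  y=10 (G, w=225) cum 600  ← median
  y=15 (C, w=60) cum 660
  y=20 (H, w=110) cum 770
⇒ y* = 10

(5, 10)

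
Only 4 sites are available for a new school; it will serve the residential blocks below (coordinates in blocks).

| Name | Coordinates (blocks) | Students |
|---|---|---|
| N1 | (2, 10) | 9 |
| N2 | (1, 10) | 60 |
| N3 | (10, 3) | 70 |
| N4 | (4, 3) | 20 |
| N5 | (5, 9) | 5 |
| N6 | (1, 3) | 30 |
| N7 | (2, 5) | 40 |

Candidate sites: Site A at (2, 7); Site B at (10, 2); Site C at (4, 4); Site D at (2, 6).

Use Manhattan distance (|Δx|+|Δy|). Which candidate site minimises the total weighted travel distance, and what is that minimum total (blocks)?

Site C, total 1392 blocks

Total weighted distance at each candidate:
  Site A (2, 7): total = 1482
  Site B (10, 2): total = 2174
  Site C (4, 4): total = 1392
  Site D (2, 6): total = 1396
Minimum is at Site C with total 1392 blocks.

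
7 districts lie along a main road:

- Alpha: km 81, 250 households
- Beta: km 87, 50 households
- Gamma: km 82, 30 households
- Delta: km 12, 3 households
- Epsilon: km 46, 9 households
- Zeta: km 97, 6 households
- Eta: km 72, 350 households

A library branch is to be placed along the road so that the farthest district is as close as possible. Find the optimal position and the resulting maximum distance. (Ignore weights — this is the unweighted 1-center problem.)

The 1-center on a line is the midpoint of the two extreme points: leftmost at 12, rightmost at 97.
Optimal location = (12 + 97)/2 = 54.5; maximum distance = (97 − 12)/2 = 42.5.

location 54.5, max distance 42.5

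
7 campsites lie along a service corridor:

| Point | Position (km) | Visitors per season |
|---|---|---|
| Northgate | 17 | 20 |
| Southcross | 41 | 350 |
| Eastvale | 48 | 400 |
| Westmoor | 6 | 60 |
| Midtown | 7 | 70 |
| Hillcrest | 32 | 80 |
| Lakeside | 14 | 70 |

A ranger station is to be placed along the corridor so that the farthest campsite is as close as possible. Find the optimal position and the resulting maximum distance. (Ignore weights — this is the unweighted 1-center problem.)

location 27, max distance 21

The 1-center on a line is the midpoint of the two extreme points: leftmost at 6, rightmost at 48.
Optimal location = (6 + 48)/2 = 27; maximum distance = (48 − 6)/2 = 21.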